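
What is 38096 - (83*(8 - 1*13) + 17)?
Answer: 38494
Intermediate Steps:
38096 - (83*(8 - 1*13) + 17) = 38096 - (83*(8 - 13) + 17) = 38096 - (83*(-5) + 17) = 38096 - (-415 + 17) = 38096 - 1*(-398) = 38096 + 398 = 38494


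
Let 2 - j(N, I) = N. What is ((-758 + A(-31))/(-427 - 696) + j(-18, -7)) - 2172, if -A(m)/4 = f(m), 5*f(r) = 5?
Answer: -2415934/1123 ≈ -2151.3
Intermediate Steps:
f(r) = 1 (f(r) = (1/5)*5 = 1)
A(m) = -4 (A(m) = -4*1 = -4)
j(N, I) = 2 - N
((-758 + A(-31))/(-427 - 696) + j(-18, -7)) - 2172 = ((-758 - 4)/(-427 - 696) + (2 - 1*(-18))) - 2172 = (-762/(-1123) + (2 + 18)) - 2172 = (-762*(-1/1123) + 20) - 2172 = (762/1123 + 20) - 2172 = 23222/1123 - 2172 = -2415934/1123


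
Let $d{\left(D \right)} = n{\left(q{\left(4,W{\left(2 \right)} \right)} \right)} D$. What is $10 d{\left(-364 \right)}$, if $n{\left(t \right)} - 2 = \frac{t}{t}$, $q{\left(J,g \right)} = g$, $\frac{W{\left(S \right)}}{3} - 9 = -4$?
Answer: $-10920$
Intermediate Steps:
$W{\left(S \right)} = 15$ ($W{\left(S \right)} = 27 + 3 \left(-4\right) = 27 - 12 = 15$)
$n{\left(t \right)} = 3$ ($n{\left(t \right)} = 2 + \frac{t}{t} = 2 + 1 = 3$)
$d{\left(D \right)} = 3 D$
$10 d{\left(-364 \right)} = 10 \cdot 3 \left(-364\right) = 10 \left(-1092\right) = -10920$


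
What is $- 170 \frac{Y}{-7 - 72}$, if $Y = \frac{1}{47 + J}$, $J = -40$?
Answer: $\frac{170}{553} \approx 0.30741$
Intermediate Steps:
$Y = \frac{1}{7}$ ($Y = \frac{1}{47 - 40} = \frac{1}{7} \approx 0.14286$)
$- 170 \frac{Y}{-7 - 72} = - 170 \frac{1}{7 \left(-7 - 72\right)} = - 170 \frac{1}{7 \left(-79\right)} = - 170 \cdot \frac{1}{7} \left(- \frac{1}{79}\right) = \left(-170\right) \left(- \frac{1}{553}\right) = \frac{170}{553}$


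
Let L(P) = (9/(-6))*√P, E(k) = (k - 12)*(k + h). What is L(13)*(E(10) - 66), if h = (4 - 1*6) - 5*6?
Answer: 33*√13 ≈ 118.98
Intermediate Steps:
h = -32 (h = (4 - 6) - 30 = -2 - 30 = -32)
E(k) = (-32 + k)*(-12 + k) (E(k) = (k - 12)*(k - 32) = (-12 + k)*(-32 + k) = (-32 + k)*(-12 + k))
L(P) = -3*√P/2 (L(P) = (9*(-⅙))*√P = -3*√P/2)
L(13)*(E(10) - 66) = (-3*√13/2)*((384 + 10² - 44*10) - 66) = (-3*√13/2)*((384 + 100 - 440) - 66) = (-3*√13/2)*(44 - 66) = -3*√13/2*(-22) = 33*√13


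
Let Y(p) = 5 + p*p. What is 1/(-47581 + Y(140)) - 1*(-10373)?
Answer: 290195047/27976 ≈ 10373.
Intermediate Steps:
Y(p) = 5 + p²
1/(-47581 + Y(140)) - 1*(-10373) = 1/(-47581 + (5 + 140²)) - 1*(-10373) = 1/(-47581 + (5 + 19600)) + 10373 = 1/(-47581 + 19605) + 10373 = 1/(-27976) + 10373 = -1/27976 + 10373 = 290195047/27976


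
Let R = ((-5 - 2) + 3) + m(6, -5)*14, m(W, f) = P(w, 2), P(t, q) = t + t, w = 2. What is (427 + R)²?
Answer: 229441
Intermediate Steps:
P(t, q) = 2*t
m(W, f) = 4 (m(W, f) = 2*2 = 4)
R = 52 (R = ((-5 - 2) + 3) + 4*14 = (-7 + 3) + 56 = -4 + 56 = 52)
(427 + R)² = (427 + 52)² = 479² = 229441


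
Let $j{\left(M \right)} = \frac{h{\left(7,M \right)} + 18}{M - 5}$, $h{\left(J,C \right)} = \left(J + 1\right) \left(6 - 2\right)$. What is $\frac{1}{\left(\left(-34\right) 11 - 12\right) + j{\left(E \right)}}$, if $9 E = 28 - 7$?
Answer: $- \frac{4}{1619} \approx -0.0024707$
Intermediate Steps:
$E = \frac{7}{3}$ ($E = \frac{28 - 7}{9} = \frac{1}{9} \cdot 21 = \frac{7}{3} \approx 2.3333$)
$h{\left(J,C \right)} = 4 + 4 J$ ($h{\left(J,C \right)} = \left(1 + J\right) 4 = 4 + 4 J$)
$j{\left(M \right)} = \frac{50}{-5 + M}$ ($j{\left(M \right)} = \frac{\left(4 + 4 \cdot 7\right) + 18}{M - 5} = \frac{\left(4 + 28\right) + 18}{-5 + M} = \frac{32 + 18}{-5 + M} = \frac{50}{-5 + M}$)
$\frac{1}{\left(\left(-34\right) 11 - 12\right) + j{\left(E \right)}} = \frac{1}{\left(\left(-34\right) 11 - 12\right) + \frac{50}{-5 + \frac{7}{3}}} = \frac{1}{\left(-374 - 12\right) + \frac{50}{- \frac{8}{3}}} = \frac{1}{-386 + 50 \left(- \frac{3}{8}\right)} = \frac{1}{-386 - \frac{75}{4}} = \frac{1}{- \frac{1619}{4}} = - \frac{4}{1619}$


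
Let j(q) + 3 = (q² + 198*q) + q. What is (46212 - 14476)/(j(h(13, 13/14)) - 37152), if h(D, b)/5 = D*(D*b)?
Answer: 6220256/143992055 ≈ 0.043199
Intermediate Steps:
h(D, b) = 5*b*D² (h(D, b) = 5*(D*(D*b)) = 5*(b*D²) = 5*b*D²)
j(q) = -3 + q² + 199*q (j(q) = -3 + ((q² + 198*q) + q) = -3 + (q² + 199*q) = -3 + q² + 199*q)
(46212 - 14476)/(j(h(13, 13/14)) - 37152) = (46212 - 14476)/((-3 + (5*(13/14)*13²)² + 199*(5*(13/14)*13²)) - 37152) = 31736/((-3 + (5*(13*(1/14))*169)² + 199*(5*(13*(1/14))*169)) - 37152) = 31736/((-3 + (5*(13/14)*169)² + 199*(5*(13/14)*169)) - 37152) = 31736/((-3 + (10985/14)² + 199*(10985/14)) - 37152) = 31736/((-3 + 120670225/196 + 2186015/14) - 37152) = 31736/(151273847/196 - 37152) = 31736/(143992055/196) = 31736*(196/143992055) = 6220256/143992055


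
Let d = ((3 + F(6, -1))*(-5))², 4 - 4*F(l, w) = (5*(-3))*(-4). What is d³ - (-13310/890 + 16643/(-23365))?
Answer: 57561477002658167/2079485 ≈ 2.7681e+10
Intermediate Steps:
F(l, w) = -14 (F(l, w) = 1 - 5*(-3)*(-4)/4 = 1 - (-15)*(-4)/4 = 1 - ¼*60 = 1 - 15 = -14)
d = 3025 (d = ((3 - 14)*(-5))² = (-11*(-5))² = 55² = 3025)
d³ - (-13310/890 + 16643/(-23365)) = 3025³ - (-13310/890 + 16643/(-23365)) = 27680640625 - (-13310*1/890 + 16643*(-1/23365)) = 27680640625 - (-1331/89 - 16643/23365) = 27680640625 - 1*(-32580042/2079485) = 27680640625 + 32580042/2079485 = 57561477002658167/2079485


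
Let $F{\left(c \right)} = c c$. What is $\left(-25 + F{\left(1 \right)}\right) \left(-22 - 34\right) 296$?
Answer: $397824$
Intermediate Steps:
$F{\left(c \right)} = c^{2}$
$\left(-25 + F{\left(1 \right)}\right) \left(-22 - 34\right) 296 = \left(-25 + 1^{2}\right) \left(-22 - 34\right) 296 = \left(-25 + 1\right) \left(-56\right) 296 = \left(-24\right) \left(-56\right) 296 = 1344 \cdot 296 = 397824$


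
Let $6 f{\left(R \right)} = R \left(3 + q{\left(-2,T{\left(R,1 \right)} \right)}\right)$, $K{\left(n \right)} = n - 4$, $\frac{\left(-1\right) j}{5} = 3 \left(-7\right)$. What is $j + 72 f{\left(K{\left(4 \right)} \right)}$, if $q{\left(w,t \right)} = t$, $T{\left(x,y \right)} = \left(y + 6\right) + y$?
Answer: $105$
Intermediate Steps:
$T{\left(x,y \right)} = 6 + 2 y$ ($T{\left(x,y \right)} = \left(6 + y\right) + y = 6 + 2 y$)
$j = 105$ ($j = - 5 \cdot 3 \left(-7\right) = \left(-5\right) \left(-21\right) = 105$)
$K{\left(n \right)} = -4 + n$ ($K{\left(n \right)} = n - 4 = -4 + n$)
$f{\left(R \right)} = \frac{11 R}{6}$ ($f{\left(R \right)} = \frac{R \left(3 + \left(6 + 2 \cdot 1\right)\right)}{6} = \frac{R \left(3 + \left(6 + 2\right)\right)}{6} = \frac{R \left(3 + 8\right)}{6} = \frac{R 11}{6} = \frac{11 R}{6}$)
$j + 72 f{\left(K{\left(4 \right)} \right)} = 105 + 72 \frac{11 \left(-4 + 4\right)}{6} = 105 + 72 \cdot \frac{11}{6} \cdot 0 = 105 + 72 \cdot 0 = 105 + 0 = 105$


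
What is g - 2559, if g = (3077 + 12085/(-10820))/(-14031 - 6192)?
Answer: -12443897551/4862508 ≈ -2559.2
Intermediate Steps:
g = -739579/4862508 (g = (3077 + 12085*(-1/10820))/(-20223) = (3077 - 2417/2164)*(-1/20223) = (6656211/2164)*(-1/20223) = -739579/4862508 ≈ -0.15210)
g - 2559 = -739579/4862508 - 2559 = -12443897551/4862508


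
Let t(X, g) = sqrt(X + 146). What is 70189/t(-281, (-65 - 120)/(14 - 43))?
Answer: -70189*I*sqrt(15)/45 ≈ -6040.9*I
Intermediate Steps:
t(X, g) = sqrt(146 + X)
70189/t(-281, (-65 - 120)/(14 - 43)) = 70189/(sqrt(146 - 281)) = 70189/(sqrt(-135)) = 70189/((3*I*sqrt(15))) = 70189*(-I*sqrt(15)/45) = -70189*I*sqrt(15)/45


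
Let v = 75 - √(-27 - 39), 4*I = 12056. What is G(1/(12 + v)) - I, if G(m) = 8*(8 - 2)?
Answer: -2966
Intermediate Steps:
I = 3014 (I = (¼)*12056 = 3014)
v = 75 - I*√66 (v = 75 - √(-66) = 75 - I*√66 ≈ 75.0 - 8.124*I)
G(m) = 48 (G(m) = 8*6 = 48)
G(1/(12 + v)) - I = 48 - 1*3014 = 48 - 3014 = -2966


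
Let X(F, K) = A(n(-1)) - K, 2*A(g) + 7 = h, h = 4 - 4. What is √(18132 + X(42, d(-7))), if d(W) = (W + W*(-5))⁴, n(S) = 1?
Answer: I*√2386110/2 ≈ 772.35*I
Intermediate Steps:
h = 0
d(W) = 256*W⁴ (d(W) = (W - 5*W)⁴ = (-4*W)⁴ = 256*W⁴)
A(g) = -7/2 (A(g) = -7/2 + (½)*0 = -7/2 + 0 = -7/2)
X(F, K) = -7/2 - K
√(18132 + X(42, d(-7))) = √(18132 + (-7/2 - 256*(-7)⁴)) = √(18132 + (-7/2 - 256*2401)) = √(18132 + (-7/2 - 1*614656)) = √(18132 + (-7/2 - 614656)) = √(18132 - 1229319/2) = √(-1193055/2) = I*√2386110/2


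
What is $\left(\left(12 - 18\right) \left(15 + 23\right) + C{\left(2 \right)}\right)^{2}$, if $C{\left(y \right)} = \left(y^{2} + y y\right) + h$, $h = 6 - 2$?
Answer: $46656$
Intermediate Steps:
$h = 4$
$C{\left(y \right)} = 4 + 2 y^{2}$ ($C{\left(y \right)} = \left(y^{2} + y y\right) + 4 = \left(y^{2} + y^{2}\right) + 4 = 2 y^{2} + 4 = 4 + 2 y^{2}$)
$\left(\left(12 - 18\right) \left(15 + 23\right) + C{\left(2 \right)}\right)^{2} = \left(\left(12 - 18\right) \left(15 + 23\right) + \left(4 + 2 \cdot 2^{2}\right)\right)^{2} = \left(\left(-6\right) 38 + \left(4 + 2 \cdot 4\right)\right)^{2} = \left(-228 + \left(4 + 8\right)\right)^{2} = \left(-228 + 12\right)^{2} = \left(-216\right)^{2} = 46656$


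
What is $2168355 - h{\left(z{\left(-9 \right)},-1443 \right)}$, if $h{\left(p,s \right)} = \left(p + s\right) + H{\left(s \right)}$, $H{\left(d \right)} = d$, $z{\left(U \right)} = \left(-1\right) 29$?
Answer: $2171270$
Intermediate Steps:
$z{\left(U \right)} = -29$
$h{\left(p,s \right)} = p + 2 s$ ($h{\left(p,s \right)} = \left(p + s\right) + s = p + 2 s$)
$2168355 - h{\left(z{\left(-9 \right)},-1443 \right)} = 2168355 - \left(-29 + 2 \left(-1443\right)\right) = 2168355 - \left(-29 - 2886\right) = 2168355 - -2915 = 2168355 + 2915 = 2171270$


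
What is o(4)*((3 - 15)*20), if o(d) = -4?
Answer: 960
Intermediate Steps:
o(4)*((3 - 15)*20) = -4*(3 - 15)*20 = -(-48)*20 = -4*(-240) = 960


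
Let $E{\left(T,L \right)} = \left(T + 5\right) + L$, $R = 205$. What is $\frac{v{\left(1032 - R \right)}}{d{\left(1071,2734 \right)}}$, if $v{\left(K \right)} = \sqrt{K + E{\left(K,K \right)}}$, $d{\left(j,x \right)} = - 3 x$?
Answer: $- \frac{\sqrt{2486}}{8202} \approx -0.006079$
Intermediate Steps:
$E{\left(T,L \right)} = 5 + L + T$ ($E{\left(T,L \right)} = \left(5 + T\right) + L = 5 + L + T$)
$v{\left(K \right)} = \sqrt{5 + 3 K}$ ($v{\left(K \right)} = \sqrt{K + \left(5 + K + K\right)} = \sqrt{K + \left(5 + 2 K\right)} = \sqrt{5 + 3 K}$)
$\frac{v{\left(1032 - R \right)}}{d{\left(1071,2734 \right)}} = \frac{\sqrt{5 + 3 \left(1032 - 205\right)}}{\left(-3\right) 2734} = \frac{\sqrt{5 + 3 \left(1032 - 205\right)}}{-8202} = \sqrt{5 + 3 \cdot 827} \left(- \frac{1}{8202}\right) = \sqrt{5 + 2481} \left(- \frac{1}{8202}\right) = \sqrt{2486} \left(- \frac{1}{8202}\right) = - \frac{\sqrt{2486}}{8202}$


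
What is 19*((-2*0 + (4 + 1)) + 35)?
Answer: 760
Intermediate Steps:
19*((-2*0 + (4 + 1)) + 35) = 19*((0 + 5) + 35) = 19*(5 + 35) = 19*40 = 760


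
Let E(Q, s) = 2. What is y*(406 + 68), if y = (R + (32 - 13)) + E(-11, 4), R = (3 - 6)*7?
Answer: 0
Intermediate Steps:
R = -21 (R = -3*7 = -21)
y = 0 (y = (-21 + (32 - 13)) + 2 = (-21 + 19) + 2 = -2 + 2 = 0)
y*(406 + 68) = 0*(406 + 68) = 0*474 = 0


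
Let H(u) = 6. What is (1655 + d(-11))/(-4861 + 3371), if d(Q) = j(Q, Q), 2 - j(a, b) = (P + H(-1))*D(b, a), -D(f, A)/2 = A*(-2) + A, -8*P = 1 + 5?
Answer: -709/596 ≈ -1.1896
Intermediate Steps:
P = -¾ (P = -(1 + 5)/8 = -⅛*6 = -¾ ≈ -0.75000)
D(f, A) = 2*A (D(f, A) = -2*(A*(-2) + A) = -2*(-2*A + A) = -(-2)*A = 2*A)
j(a, b) = 2 - 21*a/2 (j(a, b) = 2 - (-¾ + 6)*2*a = 2 - 21*2*a/4 = 2 - 21*a/2)
d(Q) = 2 - 21*Q/2
(1655 + d(-11))/(-4861 + 3371) = (1655 + (2 - 21/2*(-11)))/(-4861 + 3371) = (1655 + (2 + 231/2))/(-1490) = (1655 + 235/2)*(-1/1490) = (3545/2)*(-1/1490) = -709/596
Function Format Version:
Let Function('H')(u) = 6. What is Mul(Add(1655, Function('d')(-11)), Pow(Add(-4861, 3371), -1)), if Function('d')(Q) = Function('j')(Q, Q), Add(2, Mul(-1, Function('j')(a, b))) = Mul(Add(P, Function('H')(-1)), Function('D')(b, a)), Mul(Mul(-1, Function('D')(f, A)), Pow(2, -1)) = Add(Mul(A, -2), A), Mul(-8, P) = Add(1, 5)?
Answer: Rational(-709, 596) ≈ -1.1896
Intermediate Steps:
P = Rational(-3, 4) (P = Mul(Rational(-1, 8), Add(1, 5)) = Mul(Rational(-1, 8), 6) = Rational(-3, 4) ≈ -0.75000)
Function('D')(f, A) = Mul(2, A) (Function('D')(f, A) = Mul(-2, Add(Mul(A, -2), A)) = Mul(-2, Add(Mul(-2, A), A)) = Mul(-2, Mul(-1, A)) = Mul(2, A))
Function('j')(a, b) = Add(2, Mul(Rational(-21, 2), a)) (Function('j')(a, b) = Add(2, Mul(-1, Mul(Add(Rational(-3, 4), 6), Mul(2, a)))) = Add(2, Mul(-1, Mul(Rational(21, 4), Mul(2, a)))) = Add(2, Mul(-1, Mul(Rational(21, 2), a))) = Add(2, Mul(Rational(-21, 2), a)))
Function('d')(Q) = Add(2, Mul(Rational(-21, 2), Q))
Mul(Add(1655, Function('d')(-11)), Pow(Add(-4861, 3371), -1)) = Mul(Add(1655, Add(2, Mul(Rational(-21, 2), -11))), Pow(Add(-4861, 3371), -1)) = Mul(Add(1655, Add(2, Rational(231, 2))), Pow(-1490, -1)) = Mul(Add(1655, Rational(235, 2)), Rational(-1, 1490)) = Mul(Rational(3545, 2), Rational(-1, 1490)) = Rational(-709, 596)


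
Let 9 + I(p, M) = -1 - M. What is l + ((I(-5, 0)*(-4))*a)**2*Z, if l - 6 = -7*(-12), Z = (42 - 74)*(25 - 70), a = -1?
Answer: 2304090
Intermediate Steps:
I(p, M) = -10 - M (I(p, M) = -9 + (-1 - M) = -10 - M)
Z = 1440 (Z = -32*(-45) = 1440)
l = 90 (l = 6 - 7*(-12) = 6 + 84 = 90)
l + ((I(-5, 0)*(-4))*a)**2*Z = 90 + (((-10 - 1*0)*(-4))*(-1))**2*1440 = 90 + (((-10 + 0)*(-4))*(-1))**2*1440 = 90 + (-10*(-4)*(-1))**2*1440 = 90 + (40*(-1))**2*1440 = 90 + (-40)**2*1440 = 90 + 1600*1440 = 90 + 2304000 = 2304090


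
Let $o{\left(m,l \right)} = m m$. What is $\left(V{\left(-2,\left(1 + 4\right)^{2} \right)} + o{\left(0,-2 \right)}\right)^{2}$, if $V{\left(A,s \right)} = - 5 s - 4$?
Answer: $16641$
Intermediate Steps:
$o{\left(m,l \right)} = m^{2}$
$V{\left(A,s \right)} = -4 - 5 s$
$\left(V{\left(-2,\left(1 + 4\right)^{2} \right)} + o{\left(0,-2 \right)}\right)^{2} = \left(\left(-4 - 5 \left(1 + 4\right)^{2}\right) + 0^{2}\right)^{2} = \left(\left(-4 - 5 \cdot 5^{2}\right) + 0\right)^{2} = \left(\left(-4 - 125\right) + 0\right)^{2} = \left(-129 + 0\right)^{2} = \left(-129\right)^{2} = 16641$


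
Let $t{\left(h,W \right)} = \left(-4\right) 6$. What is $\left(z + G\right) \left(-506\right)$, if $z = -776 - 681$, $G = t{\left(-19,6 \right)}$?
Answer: $749386$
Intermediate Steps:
$t{\left(h,W \right)} = -24$
$G = -24$
$z = -1457$
$\left(z + G\right) \left(-506\right) = \left(-1457 - 24\right) \left(-506\right) = \left(-1481\right) \left(-506\right) = 749386$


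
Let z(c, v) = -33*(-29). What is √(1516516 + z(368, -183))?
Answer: √1517473 ≈ 1231.9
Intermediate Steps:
z(c, v) = 957
√(1516516 + z(368, -183)) = √(1516516 + 957) = √1517473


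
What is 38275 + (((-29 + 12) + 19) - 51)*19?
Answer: 37344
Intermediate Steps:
38275 + (((-29 + 12) + 19) - 51)*19 = 38275 + ((-17 + 19) - 51)*19 = 38275 + (2 - 51)*19 = 38275 - 49*19 = 38275 - 931 = 37344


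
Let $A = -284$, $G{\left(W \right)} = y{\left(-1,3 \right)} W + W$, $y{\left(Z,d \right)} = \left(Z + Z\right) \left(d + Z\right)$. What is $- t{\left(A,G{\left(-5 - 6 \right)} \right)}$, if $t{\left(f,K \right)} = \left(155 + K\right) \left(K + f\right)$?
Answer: $47188$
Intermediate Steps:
$y{\left(Z,d \right)} = 2 Z \left(Z + d\right)$
$G{\left(W \right)} = - 3 W$ ($G{\left(W \right)} = 2 \left(-1\right) \left(-1 + 3\right) W + W = 2 \left(-1\right) 2 W + W = - 4 W + W = - 3 W$)
$- t{\left(A,G{\left(-5 - 6 \right)} \right)} = - (\left(- 3 \left(-5 - 6\right)\right)^{2} + 155 \left(- 3 \left(-5 - 6\right)\right) + 155 \left(-284\right) + - 3 \left(-5 - 6\right) \left(-284\right)) = - (\left(\left(-3\right) \left(-11\right)\right)^{2} + 155 \left(\left(-3\right) \left(-11\right)\right) - 44020 + \left(-3\right) \left(-11\right) \left(-284\right)) = - (33^{2} + 155 \cdot 33 - 44020 + 33 \left(-284\right)) = - (1089 + 5115 - 44020 - 9372) = \left(-1\right) \left(-47188\right) = 47188$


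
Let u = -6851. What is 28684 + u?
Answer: 21833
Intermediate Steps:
28684 + u = 28684 - 6851 = 21833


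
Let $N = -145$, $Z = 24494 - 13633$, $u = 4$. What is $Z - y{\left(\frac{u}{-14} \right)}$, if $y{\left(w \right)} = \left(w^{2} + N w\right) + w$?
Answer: $\frac{530169}{49} \approx 10820.0$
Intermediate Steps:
$Z = 10861$ ($Z = 24494 - 13633 = 10861$)
$y{\left(w \right)} = w^{2} - 144 w$ ($y{\left(w \right)} = \left(w^{2} - 145 w\right) + w = w^{2} - 144 w$)
$Z - y{\left(\frac{u}{-14} \right)} = 10861 - \frac{1}{-14} \cdot 4 \left(-144 + \frac{1}{-14} \cdot 4\right) = 10861 - \left(- \frac{1}{14}\right) 4 \left(-144 - \frac{2}{7}\right) = 10861 - - \frac{2 \left(-144 - \frac{2}{7}\right)}{7} = 10861 - \left(- \frac{2}{7}\right) \left(- \frac{1010}{7}\right) = 10861 - \frac{2020}{49} = \frac{530169}{49}$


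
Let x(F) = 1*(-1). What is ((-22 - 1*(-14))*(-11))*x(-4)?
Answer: -88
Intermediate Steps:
x(F) = -1
((-22 - 1*(-14))*(-11))*x(-4) = ((-22 - 1*(-14))*(-11))*(-1) = ((-22 + 14)*(-11))*(-1) = -8*(-11)*(-1) = 88*(-1) = -88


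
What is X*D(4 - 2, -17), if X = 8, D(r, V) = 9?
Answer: 72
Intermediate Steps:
X*D(4 - 2, -17) = 8*9 = 72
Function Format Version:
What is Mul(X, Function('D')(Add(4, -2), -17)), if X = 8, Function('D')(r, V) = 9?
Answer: 72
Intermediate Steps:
Mul(X, Function('D')(Add(4, -2), -17)) = Mul(8, 9) = 72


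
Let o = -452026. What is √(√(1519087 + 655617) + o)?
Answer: √(-452026 + 4*√135919) ≈ 671.23*I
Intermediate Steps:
√(√(1519087 + 655617) + o) = √(√(1519087 + 655617) - 452026) = √(√2174704 - 452026) = √(4*√135919 - 452026) = √(-452026 + 4*√135919)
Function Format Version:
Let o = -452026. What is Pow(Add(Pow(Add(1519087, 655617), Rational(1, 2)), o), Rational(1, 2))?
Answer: Pow(Add(-452026, Mul(4, Pow(135919, Rational(1, 2)))), Rational(1, 2)) ≈ Mul(671.23, I)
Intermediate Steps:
Pow(Add(Pow(Add(1519087, 655617), Rational(1, 2)), o), Rational(1, 2)) = Pow(Add(Pow(Add(1519087, 655617), Rational(1, 2)), -452026), Rational(1, 2)) = Pow(Add(Pow(2174704, Rational(1, 2)), -452026), Rational(1, 2)) = Pow(Add(Mul(4, Pow(135919, Rational(1, 2))), -452026), Rational(1, 2)) = Pow(Add(-452026, Mul(4, Pow(135919, Rational(1, 2)))), Rational(1, 2))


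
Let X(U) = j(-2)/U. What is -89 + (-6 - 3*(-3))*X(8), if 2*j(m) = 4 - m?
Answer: -703/8 ≈ -87.875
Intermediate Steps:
j(m) = 2 - m/2 (j(m) = (4 - m)/2 = 2 - m/2)
X(U) = 3/U (X(U) = (2 - ½*(-2))/U = (2 + 1)/U = 3/U)
-89 + (-6 - 3*(-3))*X(8) = -89 + (-6 - 3*(-3))*(3/8) = -89 + (-6 + 9)*(3*(⅛)) = -89 + 3*(3/8) = -89 + 9/8 = -703/8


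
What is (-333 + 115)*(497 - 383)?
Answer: -24852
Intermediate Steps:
(-333 + 115)*(497 - 383) = -218*114 = -24852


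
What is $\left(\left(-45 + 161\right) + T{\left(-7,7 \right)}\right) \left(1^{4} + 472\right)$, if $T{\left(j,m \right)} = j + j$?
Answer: $48246$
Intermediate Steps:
$T{\left(j,m \right)} = 2 j$
$\left(\left(-45 + 161\right) + T{\left(-7,7 \right)}\right) \left(1^{4} + 472\right) = \left(\left(-45 + 161\right) + 2 \left(-7\right)\right) \left(1^{4} + 472\right) = \left(116 - 14\right) \left(1 + 472\right) = 102 \cdot 473 = 48246$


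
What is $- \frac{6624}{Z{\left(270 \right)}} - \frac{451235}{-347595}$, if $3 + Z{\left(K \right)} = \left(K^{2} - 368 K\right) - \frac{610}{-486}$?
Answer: $\frac{173051656849}{111755337969} \approx 1.5485$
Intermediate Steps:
$Z{\left(K \right)} = - \frac{424}{243} + K^{2} - 368 K$ ($Z{\left(K \right)} = -3 - \left(- \frac{305}{243} - K^{2} + 368 K\right) = -3 + \left(\left(K^{2} - 368 K\right) + \frac{305}{243}\right) = -3 + \left(\frac{305}{243} + K^{2} - 368 K\right) = - \frac{424}{243} + K^{2} - 368 K$)
$- \frac{6624}{Z{\left(270 \right)}} - \frac{451235}{-347595} = - \frac{6624}{- \frac{424}{243} + 270^{2} - 99360} - \frac{451235}{-347595} = - \frac{6624}{- \frac{424}{243} + 72900 - 99360} - - \frac{90247}{69519} = - \frac{6624}{- \frac{6430204}{243}} + \frac{90247}{69519} = \left(-6624\right) \left(- \frac{243}{6430204}\right) + \frac{90247}{69519} = \frac{402408}{1607551} + \frac{90247}{69519} = \frac{173051656849}{111755337969}$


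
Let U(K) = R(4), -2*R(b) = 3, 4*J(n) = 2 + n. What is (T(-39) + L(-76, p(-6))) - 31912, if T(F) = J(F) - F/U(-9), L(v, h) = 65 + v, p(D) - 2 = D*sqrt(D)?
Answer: -127833/4 ≈ -31958.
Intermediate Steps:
p(D) = 2 + D**(3/2) (p(D) = 2 + D*sqrt(D) = 2 + D**(3/2))
J(n) = 1/2 + n/4 (J(n) = (2 + n)/4 = 1/2 + n/4)
R(b) = -3/2 (R(b) = -1/2*3 = -3/2)
U(K) = -3/2
T(F) = 1/2 + 11*F/12 (T(F) = (1/2 + F/4) - F/(-3/2) = (1/2 + F/4) - F*(-2)/3 = (1/2 + F/4) - (-2)*F/3 = (1/2 + F/4) + 2*F/3 = 1/2 + 11*F/12)
(T(-39) + L(-76, p(-6))) - 31912 = ((1/2 + (11/12)*(-39)) + (65 - 76)) - 31912 = ((1/2 - 143/4) - 11) - 31912 = (-141/4 - 11) - 31912 = -185/4 - 31912 = -127833/4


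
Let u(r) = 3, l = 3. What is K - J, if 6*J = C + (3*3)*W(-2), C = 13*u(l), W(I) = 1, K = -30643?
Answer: -30651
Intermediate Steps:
C = 39 (C = 13*3 = 39)
J = 8 (J = (39 + (3*3)*1)/6 = (39 + 9*1)/6 = (39 + 9)/6 = (⅙)*48 = 8)
K - J = -30643 - 1*8 = -30643 - 8 = -30651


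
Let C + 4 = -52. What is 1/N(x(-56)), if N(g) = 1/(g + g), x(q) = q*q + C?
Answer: 6160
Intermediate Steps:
C = -56 (C = -4 - 52 = -56)
x(q) = -56 + q**2 (x(q) = q*q - 56 = q**2 - 56 = -56 + q**2)
N(g) = 1/(2*g)
1/N(x(-56)) = 1/(1/(2*(-56 + (-56)**2))) = 1/(1/(2*(-56 + 3136))) = 1/((1/2)/3080) = 1/((1/2)*(1/3080)) = 1/(1/6160) = 6160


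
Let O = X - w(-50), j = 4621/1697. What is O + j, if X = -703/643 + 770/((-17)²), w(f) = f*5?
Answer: 80191238588/315348419 ≈ 254.29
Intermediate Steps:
w(f) = 5*f
j = 4621/1697 (j = 4621*(1/1697) = 4621/1697 ≈ 2.7230)
X = 291943/185827 (X = -703*1/643 + 770/289 = -703/643 + 770*(1/289) = -703/643 + 770/289 = 291943/185827 ≈ 1.5710)
O = 46748693/185827 (O = 291943/185827 - 5*(-50) = 291943/185827 - 1*(-250) = 291943/185827 + 250 = 46748693/185827 ≈ 251.57)
O + j = 46748693/185827 + 4621/1697 = 80191238588/315348419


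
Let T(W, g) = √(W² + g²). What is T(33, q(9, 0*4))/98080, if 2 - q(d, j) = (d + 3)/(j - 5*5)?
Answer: √684469/2452000 ≈ 0.00033741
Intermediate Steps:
q(d, j) = 2 - (3 + d)/(-25 + j) (q(d, j) = 2 - (d + 3)/(j - 5*5) = 2 - (3 + d)/(j - 25) = 2 - (3 + d)/(-25 + j))
T(33, q(9, 0*4))/98080 = √(33² + ((-53 - 1*9 + 2*(0*4))/(-25 + 0*4))²)/98080 = √(1089 + ((-53 - 9 + 2*0)/(-25 + 0))²)*(1/98080) = √(1089 + ((-53 - 9 + 0)/(-25))²)*(1/98080) = √(1089 + (-1/25*(-62))²)*(1/98080) = √(1089 + (62/25)²)*(1/98080) = √(1089 + 3844/625)*(1/98080) = √(684469/625)*(1/98080) = (√684469/25)*(1/98080) = √684469/2452000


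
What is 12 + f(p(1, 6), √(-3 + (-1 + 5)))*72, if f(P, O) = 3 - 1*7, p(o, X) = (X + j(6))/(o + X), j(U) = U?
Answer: -276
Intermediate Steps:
p(o, X) = (6 + X)/(X + o) (p(o, X) = (X + 6)/(o + X) = (6 + X)/(X + o))
f(P, O) = -4 (f(P, O) = 3 - 7 = -4)
12 + f(p(1, 6), √(-3 + (-1 + 5)))*72 = 12 - 4*72 = 12 - 288 = -276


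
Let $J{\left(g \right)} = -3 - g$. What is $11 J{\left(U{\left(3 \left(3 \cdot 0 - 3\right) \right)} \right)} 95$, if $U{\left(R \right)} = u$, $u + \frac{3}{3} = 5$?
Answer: $-7315$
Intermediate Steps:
$u = 4$ ($u = -1 + 5 = 4$)
$U{\left(R \right)} = 4$
$11 J{\left(U{\left(3 \left(3 \cdot 0 - 3\right) \right)} \right)} 95 = 11 \left(-3 - 4\right) 95 = 11 \left(-7\right) 95 = \left(-77\right) 95 = -7315$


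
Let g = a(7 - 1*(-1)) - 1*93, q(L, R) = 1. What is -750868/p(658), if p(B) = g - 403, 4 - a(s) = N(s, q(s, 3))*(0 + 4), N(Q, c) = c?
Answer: 187717/124 ≈ 1513.8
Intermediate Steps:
a(s) = 0 (a(s) = 4 - (0 + 4) = 4 - 4 = 0)
g = -93 (g = 0 - 1*93 = 0 - 93 = -93)
p(B) = -496 (p(B) = -93 - 403 = -496)
-750868/p(658) = -750868/(-496) = -750868*(-1/496) = 187717/124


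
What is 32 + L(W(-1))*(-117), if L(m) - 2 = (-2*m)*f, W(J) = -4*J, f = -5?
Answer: -4882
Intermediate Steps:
L(m) = 2 + 10*m (L(m) = 2 - 2*m*(-5) = 2 + 10*m)
32 + L(W(-1))*(-117) = 32 + (2 + 10*(-4*(-1)))*(-117) = 32 + (2 + 10*4)*(-117) = 32 + (2 + 40)*(-117) = 32 + 42*(-117) = 32 - 4914 = -4882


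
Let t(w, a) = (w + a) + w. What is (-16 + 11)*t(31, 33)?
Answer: -475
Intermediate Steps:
t(w, a) = a + 2*w (t(w, a) = (a + w) + w = a + 2*w)
(-16 + 11)*t(31, 33) = (-16 + 11)*(33 + 2*31) = -5*(33 + 62) = -5*95 = -475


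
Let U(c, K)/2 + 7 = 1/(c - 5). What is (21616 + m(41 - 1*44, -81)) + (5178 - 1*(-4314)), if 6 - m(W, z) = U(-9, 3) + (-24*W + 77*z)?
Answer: 261052/7 ≈ 37293.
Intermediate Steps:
U(c, K) = -14 + 2/(-5 + c) (U(c, K) = -14 + 2/(c - 5) = -14 + 2/(-5 + c))
m(W, z) = 141/7 - 77*z + 24*W (m(W, z) = 6 - (2*(36 - 7*(-9))/(-5 - 9) + (-24*W + 77*z)) = 6 - (2*(36 + 63)/(-14) + (-24*W + 77*z)) = 6 - (2*(-1/14)*99 + (-24*W + 77*z)) = 6 - (-99/7 + (-24*W + 77*z)) = 6 - (-99/7 - 24*W + 77*z) = 6 + (99/7 - 77*z + 24*W) = 141/7 - 77*z + 24*W)
(21616 + m(41 - 1*44, -81)) + (5178 - 1*(-4314)) = (21616 + (141/7 - 77*(-81) + 24*(41 - 1*44))) + (5178 - 1*(-4314)) = (21616 + (141/7 + 6237 + 24*(41 - 44))) + (5178 + 4314) = (21616 + (141/7 + 6237 + 24*(-3))) + 9492 = (21616 + (141/7 + 6237 - 72)) + 9492 = (21616 + 43296/7) + 9492 = 194608/7 + 9492 = 261052/7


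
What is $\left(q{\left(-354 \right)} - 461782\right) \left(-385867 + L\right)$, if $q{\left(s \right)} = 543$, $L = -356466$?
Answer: $342392930587$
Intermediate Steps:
$\left(q{\left(-354 \right)} - 461782\right) \left(-385867 + L\right) = \left(543 - 461782\right) \left(-385867 - 356466\right) = \left(-461239\right) \left(-742333\right) = 342392930587$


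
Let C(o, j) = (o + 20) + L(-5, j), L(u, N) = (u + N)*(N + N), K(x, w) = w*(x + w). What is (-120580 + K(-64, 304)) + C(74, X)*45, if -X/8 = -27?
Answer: 4058450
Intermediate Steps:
X = 216 (X = -8*(-27) = 216)
K(x, w) = w*(w + x)
L(u, N) = 2*N*(N + u) (L(u, N) = (N + u)*(2*N) = 2*N*(N + u))
C(o, j) = 20 + o + 2*j*(-5 + j) (C(o, j) = (o + 20) + 2*j*(j - 5) = (20 + o) + 2*j*(-5 + j) = 20 + o + 2*j*(-5 + j))
(-120580 + K(-64, 304)) + C(74, X)*45 = (-120580 + 304*(304 - 64)) + (20 + 74 + 2*216*(-5 + 216))*45 = (-120580 + 304*240) + (20 + 74 + 2*216*211)*45 = (-120580 + 72960) + (20 + 74 + 91152)*45 = -47620 + 91246*45 = -47620 + 4106070 = 4058450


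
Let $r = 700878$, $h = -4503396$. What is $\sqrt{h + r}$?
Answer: $3 i \sqrt{422502} \approx 1950.0 i$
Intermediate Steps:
$\sqrt{h + r} = \sqrt{-4503396 + 700878} = \sqrt{-3802518} = 3 i \sqrt{422502}$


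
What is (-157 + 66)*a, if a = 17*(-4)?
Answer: 6188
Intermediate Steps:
a = -68
(-157 + 66)*a = (-157 + 66)*(-68) = -91*(-68) = 6188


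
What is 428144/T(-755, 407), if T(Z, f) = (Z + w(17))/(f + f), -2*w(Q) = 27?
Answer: -697018432/1537 ≈ -4.5349e+5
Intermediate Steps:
w(Q) = -27/2 (w(Q) = -1/2*27 = -27/2)
T(Z, f) = (-27/2 + Z)/(2*f) (T(Z, f) = (Z - 27/2)/(f + f) = (-27/2 + Z)/((2*f)) = (-27/2 + Z)*(1/(2*f)) = (-27/2 + Z)/(2*f))
428144/T(-755, 407) = 428144/(((1/4)*(-27 + 2*(-755))/407)) = 428144/(((1/4)*(1/407)*(-27 - 1510))) = 428144/(((1/4)*(1/407)*(-1537))) = 428144/(-1537/1628) = 428144*(-1628/1537) = -697018432/1537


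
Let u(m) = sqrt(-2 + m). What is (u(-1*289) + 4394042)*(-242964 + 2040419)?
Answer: 7898092763110 + 1797455*I*sqrt(291) ≈ 7.8981e+12 + 3.0662e+7*I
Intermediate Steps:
(u(-1*289) + 4394042)*(-242964 + 2040419) = (sqrt(-2 - 1*289) + 4394042)*(-242964 + 2040419) = (sqrt(-2 - 289) + 4394042)*1797455 = (sqrt(-291) + 4394042)*1797455 = (I*sqrt(291) + 4394042)*1797455 = (4394042 + I*sqrt(291))*1797455 = 7898092763110 + 1797455*I*sqrt(291)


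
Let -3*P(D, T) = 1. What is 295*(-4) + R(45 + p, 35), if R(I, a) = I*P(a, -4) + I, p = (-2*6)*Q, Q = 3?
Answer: -1174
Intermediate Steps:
P(D, T) = -⅓ (P(D, T) = -⅓*1 = -⅓)
p = -36 (p = -2*6*3 = -12*3 = -36)
R(I, a) = 2*I/3 (R(I, a) = I*(-⅓) + I = -I/3 + I = 2*I/3)
295*(-4) + R(45 + p, 35) = 295*(-4) + 2*(45 - 36)/3 = -1180 + (⅔)*9 = -1180 + 6 = -1174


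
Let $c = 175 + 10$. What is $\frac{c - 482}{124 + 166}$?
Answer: $- \frac{297}{290} \approx -1.0241$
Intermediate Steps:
$c = 185$
$\frac{c - 482}{124 + 166} = \frac{185 - 482}{124 + 166} = - \frac{297}{290}$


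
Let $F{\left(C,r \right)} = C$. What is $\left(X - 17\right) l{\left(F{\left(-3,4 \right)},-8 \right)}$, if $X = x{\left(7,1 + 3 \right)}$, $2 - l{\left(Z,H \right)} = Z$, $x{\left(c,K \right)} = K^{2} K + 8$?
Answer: $275$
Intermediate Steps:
$x{\left(c,K \right)} = 8 + K^{3}$ ($x{\left(c,K \right)} = K^{3} + 8 = 8 + K^{3}$)
$l{\left(Z,H \right)} = 2 - Z$
$X = 72$ ($X = 8 + \left(1 + 3\right)^{3} = 8 + 4^{3} = 8 + 64 = 72$)
$\left(X - 17\right) l{\left(F{\left(-3,4 \right)},-8 \right)} = \left(72 - 17\right) \left(2 - -3\right) = 55 \left(2 + 3\right) = 55 \cdot 5 = 275$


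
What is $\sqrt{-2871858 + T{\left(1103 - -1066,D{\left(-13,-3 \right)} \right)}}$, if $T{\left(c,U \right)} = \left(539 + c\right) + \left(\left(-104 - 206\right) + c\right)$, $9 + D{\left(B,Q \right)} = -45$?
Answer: $i \sqrt{2867291} \approx 1693.3 i$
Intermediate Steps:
$D{\left(B,Q \right)} = -54$ ($D{\left(B,Q \right)} = -9 - 45 = -54$)
$T{\left(c,U \right)} = 229 + 2 c$ ($T{\left(c,U \right)} = \left(539 + c\right) + \left(-310 + c\right) = 229 + 2 c$)
$\sqrt{-2871858 + T{\left(1103 - -1066,D{\left(-13,-3 \right)} \right)}} = \sqrt{-2871858 + \left(229 + 2 \left(1103 - -1066\right)\right)} = \sqrt{-2871858 + \left(229 + 2 \left(1103 + 1066\right)\right)} = \sqrt{-2871858 + \left(229 + 2 \cdot 2169\right)} = \sqrt{-2871858 + \left(229 + 4338\right)} = \sqrt{-2871858 + 4567} = \sqrt{-2867291} = i \sqrt{2867291}$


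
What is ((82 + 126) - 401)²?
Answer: 37249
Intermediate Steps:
((82 + 126) - 401)² = (208 - 401)² = (-193)² = 37249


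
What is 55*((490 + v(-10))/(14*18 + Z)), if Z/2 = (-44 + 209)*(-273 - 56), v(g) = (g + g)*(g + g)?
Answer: -24475/54159 ≈ -0.45191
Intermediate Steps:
v(g) = 4*g² (v(g) = (2*g)*(2*g) = 4*g²)
Z = -108570 (Z = 2*((-44 + 209)*(-273 - 56)) = 2*(165*(-329)) = 2*(-54285) = -108570)
55*((490 + v(-10))/(14*18 + Z)) = 55*((490 + 4*(-10)²)/(14*18 - 108570)) = 55*((490 + 4*100)/(252 - 108570)) = 55*((490 + 400)/(-108318)) = 55*(890*(-1/108318)) = 55*(-445/54159) = -24475/54159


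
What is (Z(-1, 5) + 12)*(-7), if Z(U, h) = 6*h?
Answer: -294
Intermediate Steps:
(Z(-1, 5) + 12)*(-7) = (6*5 + 12)*(-7) = (30 + 12)*(-7) = 42*(-7) = -294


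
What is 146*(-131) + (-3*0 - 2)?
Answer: -19128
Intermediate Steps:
146*(-131) + (-3*0 - 2) = -19126 + (0 - 2) = -19126 - 2 = -19128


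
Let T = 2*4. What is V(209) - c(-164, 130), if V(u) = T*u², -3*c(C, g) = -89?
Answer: 1048255/3 ≈ 3.4942e+5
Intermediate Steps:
c(C, g) = 89/3 (c(C, g) = -⅓*(-89) = 89/3)
T = 8
V(u) = 8*u²
V(209) - c(-164, 130) = 8*209² - 1*89/3 = 8*43681 - 89/3 = 349448 - 89/3 = 1048255/3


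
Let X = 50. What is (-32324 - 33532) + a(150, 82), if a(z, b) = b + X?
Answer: -65724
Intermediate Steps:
a(z, b) = 50 + b (a(z, b) = b + 50 = 50 + b)
(-32324 - 33532) + a(150, 82) = (-32324 - 33532) + (50 + 82) = -65856 + 132 = -65724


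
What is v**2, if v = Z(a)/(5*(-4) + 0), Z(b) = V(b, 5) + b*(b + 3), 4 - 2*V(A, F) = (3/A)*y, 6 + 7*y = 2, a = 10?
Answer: 21372129/490000 ≈ 43.617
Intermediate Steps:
y = -4/7 (y = -6/7 + (1/7)*2 = -6/7 + 2/7 = -4/7 ≈ -0.57143)
V(A, F) = 2 + 6/(7*A) (V(A, F) = 2 - 3/A*(-4)/(2*7) = 2 - (-6)/(7*A) = 2 + 6/(7*A))
Z(b) = 2 + 6/(7*b) + b*(3 + b) (Z(b) = (2 + 6/(7*b)) + b*(b + 3) = (2 + 6/(7*b)) + b*(3 + b) = 2 + 6/(7*b) + b*(3 + b))
v = -4623/700 (v = (2 + 10**2 + 3*10 + (6/7)/10)/(5*(-4) + 0) = (2 + 100 + 30 + (6/7)*(1/10))/(-20 + 0) = (2 + 100 + 30 + 3/35)/(-20) = (4623/35)*(-1/20) = -4623/700 ≈ -6.6043)
v**2 = (-4623/700)**2 = 21372129/490000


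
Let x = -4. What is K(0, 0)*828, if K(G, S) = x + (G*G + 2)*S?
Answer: -3312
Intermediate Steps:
K(G, S) = -4 + S*(2 + G²) (K(G, S) = -4 + (G*G + 2)*S = -4 + (G² + 2)*S = -4 + (2 + G²)*S = -4 + S*(2 + G²))
K(0, 0)*828 = (-4 + 2*0 + 0*0²)*828 = (-4 + 0 + 0*0)*828 = (-4 + 0 + 0)*828 = -4*828 = -3312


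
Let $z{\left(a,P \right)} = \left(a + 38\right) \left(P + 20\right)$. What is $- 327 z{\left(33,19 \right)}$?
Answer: $-905463$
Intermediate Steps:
$z{\left(a,P \right)} = \left(20 + P\right) \left(38 + a\right)$ ($z{\left(a,P \right)} = \left(38 + a\right) \left(20 + P\right) = \left(20 + P\right) \left(38 + a\right)$)
$- 327 z{\left(33,19 \right)} = - 327 \left(760 + 20 \cdot 33 + 38 \cdot 19 + 19 \cdot 33\right) = - 327 \left(760 + 660 + 722 + 627\right) = \left(-327\right) 2769 = -905463$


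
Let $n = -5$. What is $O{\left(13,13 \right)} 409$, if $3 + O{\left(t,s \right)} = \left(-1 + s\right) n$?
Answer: $-25767$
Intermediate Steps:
$O{\left(t,s \right)} = 2 - 5 s$ ($O{\left(t,s \right)} = -3 + \left(-1 + s\right) \left(-5\right) = -3 - \left(-5 + 5 s\right) = 2 - 5 s$)
$O{\left(13,13 \right)} 409 = \left(2 - 65\right) 409 = \left(-63\right) 409 = -25767$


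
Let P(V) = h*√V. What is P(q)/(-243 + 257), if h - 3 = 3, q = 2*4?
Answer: 6*√2/7 ≈ 1.2122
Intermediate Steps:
q = 8
h = 6 (h = 3 + 3 = 6)
P(V) = 6*√V
P(q)/(-243 + 257) = (6*√8)/(-243 + 257) = (6*(2*√2))/14 = (12*√2)*(1/14) = 6*√2/7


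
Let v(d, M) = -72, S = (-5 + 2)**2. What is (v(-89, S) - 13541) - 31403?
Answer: -45016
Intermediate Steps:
S = 9 (S = (-3)**2 = 9)
(v(-89, S) - 13541) - 31403 = (-72 - 13541) - 31403 = -13613 - 31403 = -45016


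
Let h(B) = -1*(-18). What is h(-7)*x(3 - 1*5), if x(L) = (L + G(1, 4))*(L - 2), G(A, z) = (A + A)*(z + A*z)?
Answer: -1008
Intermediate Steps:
h(B) = 18
G(A, z) = 2*A*(z + A*z) (G(A, z) = (2*A)*(z + A*z) = 2*A*(z + A*z))
x(L) = (-2 + L)*(16 + L) (x(L) = (L + 2*1*4*(1 + 1))*(L - 2) = (L + 2*1*4*2)*(-2 + L) = (L + 16)*(-2 + L) = (16 + L)*(-2 + L) = (-2 + L)*(16 + L))
h(-7)*x(3 - 1*5) = 18*(-32 + (3 - 1*5)² + 14*(3 - 1*5)) = 18*(-32 + (3 - 5)² + 14*(3 - 5)) = 18*(-32 + (-2)² + 14*(-2)) = 18*(-32 + 4 - 28) = 18*(-56) = -1008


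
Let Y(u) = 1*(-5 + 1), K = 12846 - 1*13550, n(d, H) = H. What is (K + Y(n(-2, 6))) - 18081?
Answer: -18789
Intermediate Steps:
K = -704 (K = 12846 - 13550 = -704)
Y(u) = -4 (Y(u) = 1*(-4) = -4)
(K + Y(n(-2, 6))) - 18081 = (-704 - 4) - 18081 = -708 - 18081 = -18789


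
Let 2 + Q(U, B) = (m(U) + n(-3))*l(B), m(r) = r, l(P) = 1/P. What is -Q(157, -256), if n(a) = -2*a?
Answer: 675/256 ≈ 2.6367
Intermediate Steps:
Q(U, B) = -2 + (6 + U)/B (Q(U, B) = -2 + (U - 2*(-3))/B = -2 + (U + 6)/B = -2 + (6 + U)/B)
-Q(157, -256) = -(6 + 157 - 2*(-256))/(-256) = -(-1)*(6 + 157 + 512)/256 = -(-1)*675/256 = -1*(-675/256) = 675/256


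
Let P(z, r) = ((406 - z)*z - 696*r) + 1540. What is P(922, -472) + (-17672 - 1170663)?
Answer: -1334035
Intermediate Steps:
P(z, r) = 1540 - 696*r + z*(406 - z) (P(z, r) = (z*(406 - z) - 696*r) + 1540 = (-696*r + z*(406 - z)) + 1540 = 1540 - 696*r + z*(406 - z))
P(922, -472) + (-17672 - 1170663) = (1540 - 1*922² - 696*(-472) + 406*922) + (-17672 - 1170663) = (1540 - 1*850084 + 328512 + 374332) - 1188335 = (1540 - 850084 + 328512 + 374332) - 1188335 = -145700 - 1188335 = -1334035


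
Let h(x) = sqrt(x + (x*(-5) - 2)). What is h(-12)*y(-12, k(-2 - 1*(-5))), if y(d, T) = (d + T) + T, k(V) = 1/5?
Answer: -58*sqrt(46)/5 ≈ -78.675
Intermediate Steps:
k(V) = 1/5
y(d, T) = d + 2*T (y(d, T) = (T + d) + T = d + 2*T)
h(x) = sqrt(-2 - 4*x) (h(x) = sqrt(x + (-5*x - 2)) = sqrt(x + (-2 - 5*x)) = sqrt(-2 - 4*x))
h(-12)*y(-12, k(-2 - 1*(-5))) = sqrt(-2 - 4*(-12))*(-12 + 2*(1/5)) = sqrt(-2 + 48)*(-12 + 2/5) = sqrt(46)*(-58/5) = -58*sqrt(46)/5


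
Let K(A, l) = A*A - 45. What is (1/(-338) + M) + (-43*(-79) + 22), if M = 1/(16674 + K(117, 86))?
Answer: 8759029454/2561871 ≈ 3419.0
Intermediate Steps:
K(A, l) = -45 + A**2 (K(A, l) = A**2 - 45 = -45 + A**2)
M = 1/30318 (M = 1/(16674 + (-45 + 117**2)) = 1/(16674 + (-45 + 13689)) = 1/(16674 + 13644) = 1/30318 ≈ 3.2984e-5)
(1/(-338) + M) + (-43*(-79) + 22) = (1/(-338) + 1/30318) + (-43*(-79) + 22) = (-1/338 + 1/30318) + (3397 + 22) = -7495/2561871 + 3419 = 8759029454/2561871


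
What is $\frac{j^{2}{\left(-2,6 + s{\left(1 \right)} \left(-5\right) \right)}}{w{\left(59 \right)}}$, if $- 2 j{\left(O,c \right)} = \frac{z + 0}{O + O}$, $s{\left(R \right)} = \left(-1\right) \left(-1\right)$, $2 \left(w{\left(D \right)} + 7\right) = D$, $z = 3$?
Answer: $\frac{1}{160} \approx 0.00625$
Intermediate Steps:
$w{\left(D \right)} = -7 + \frac{D}{2}$
$s{\left(R \right)} = 1$
$j{\left(O,c \right)} = - \frac{3}{4 O}$ ($j{\left(O,c \right)} = - \frac{\left(3 + 0\right) \frac{1}{O + O}}{2} = - \frac{3 \frac{1}{2 O}}{2} = - \frac{\frac{3}{2} \frac{1}{O}}{2} = - \frac{3}{4 O}$)
$\frac{j^{2}{\left(-2,6 + s{\left(1 \right)} \left(-5\right) \right)}}{w{\left(59 \right)}} = \frac{\left(- \frac{3}{4 \left(-2\right)}\right)^{2}}{-7 + \frac{1}{2} \cdot 59} = \frac{\left(\left(- \frac{3}{4}\right) \left(- \frac{1}{2}\right)\right)^{2}}{-7 + \frac{59}{2}} = \frac{\left(\frac{3}{8}\right)^{2}}{\frac{45}{2}} = \frac{9}{64} \cdot \frac{2}{45} = \frac{1}{160}$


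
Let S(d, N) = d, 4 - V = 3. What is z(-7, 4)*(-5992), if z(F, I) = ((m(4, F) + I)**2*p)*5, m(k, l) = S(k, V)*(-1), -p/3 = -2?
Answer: 0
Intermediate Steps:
V = 1 (V = 4 - 1*3 = 4 - 3 = 1)
p = 6 (p = -3*(-2) = 6)
m(k, l) = -k (m(k, l) = k*(-1) = -k)
z(F, I) = 30*(-4 + I)**2 (z(F, I) = ((-1*4 + I)**2*6)*5 = ((-4 + I)**2*6)*5 = (6*(-4 + I)**2)*5 = 30*(-4 + I)**2)
z(-7, 4)*(-5992) = (30*(-4 + 4)**2)*(-5992) = (30*0**2)*(-5992) = (30*0)*(-5992) = 0*(-5992) = 0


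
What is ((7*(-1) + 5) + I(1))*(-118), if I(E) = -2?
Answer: 472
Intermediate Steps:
((7*(-1) + 5) + I(1))*(-118) = ((7*(-1) + 5) - 2)*(-118) = ((-7 + 5) - 2)*(-118) = (-2 - 2)*(-118) = -4*(-118) = 472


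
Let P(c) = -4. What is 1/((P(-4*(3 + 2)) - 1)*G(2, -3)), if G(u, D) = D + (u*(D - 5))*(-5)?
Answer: -1/385 ≈ -0.0025974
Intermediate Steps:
G(u, D) = D - 5*u*(-5 + D) (G(u, D) = D + (u*(-5 + D))*(-5) = D - 5*u*(-5 + D))
1/((P(-4*(3 + 2)) - 1)*G(2, -3)) = 1/((-4 - 1)*(-3 + 25*2 - 5*(-3)*2)) = 1/(-5*(-3 + 50 + 30)) = 1/(-5*77) = 1/(-385) = -1/385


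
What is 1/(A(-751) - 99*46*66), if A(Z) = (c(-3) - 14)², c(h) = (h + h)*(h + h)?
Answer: -1/300080 ≈ -3.3324e-6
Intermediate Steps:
c(h) = 4*h² (c(h) = (2*h)*(2*h) = 4*h²)
A(Z) = 484 (A(Z) = (4*(-3)² - 14)² = (4*9 - 14)² = (36 - 14)² = 22² = 484)
1/(A(-751) - 99*46*66) = 1/(484 - 99*46*66) = 1/(484 - 4554*66) = 1/(484 - 300564) = 1/(-300080) = -1/300080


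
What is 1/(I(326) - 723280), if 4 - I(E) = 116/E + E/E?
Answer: -163/117894209 ≈ -1.3826e-6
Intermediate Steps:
I(E) = 3 - 116/E (I(E) = 4 - (116/E + E/E) = 4 - (116/E + 1) = 4 - (1 + 116/E) = 4 + (-1 - 116/E) = 3 - 116/E)
1/(I(326) - 723280) = 1/((3 - 116/326) - 723280) = 1/((3 - 116*1/326) - 723280) = 1/((3 - 58/163) - 723280) = 1/(431/163 - 723280) = 1/(-117894209/163) = -163/117894209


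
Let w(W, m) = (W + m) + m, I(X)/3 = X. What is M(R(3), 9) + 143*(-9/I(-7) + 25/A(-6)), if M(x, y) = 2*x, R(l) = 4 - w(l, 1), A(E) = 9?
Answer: 28760/63 ≈ 456.51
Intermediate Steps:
I(X) = 3*X
w(W, m) = W + 2*m
R(l) = 2 - l (R(l) = 4 - (l + 2*1) = 4 - (l + 2) = 4 - (2 + l) = 4 + (-2 - l) = 2 - l)
M(R(3), 9) + 143*(-9/I(-7) + 25/A(-6)) = 2*(2 - 1*3) + 143*(-9/(3*(-7)) + 25/9) = 2*(2 - 3) + 143*(-9/(-21) + 25*(⅑)) = 2*(-1) + 143*(-9*(-1/21) + 25/9) = -2 + 143*(3/7 + 25/9) = -2 + 143*(202/63) = -2 + 28886/63 = 28760/63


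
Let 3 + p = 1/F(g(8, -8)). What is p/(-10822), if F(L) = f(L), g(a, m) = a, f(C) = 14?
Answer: 41/151508 ≈ 0.00027061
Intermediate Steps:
F(L) = 14
p = -41/14 (p = -3 + 1/14 = -41/14 ≈ -2.9286)
p/(-10822) = -41/14/(-10822) = -41/14*(-1/10822) = 41/151508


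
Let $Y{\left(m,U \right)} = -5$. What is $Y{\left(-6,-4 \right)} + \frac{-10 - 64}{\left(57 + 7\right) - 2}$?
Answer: $- \frac{192}{31} \approx -6.1936$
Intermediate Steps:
$Y{\left(-6,-4 \right)} + \frac{-10 - 64}{\left(57 + 7\right) - 2} = -5 + \frac{-10 - 64}{\left(57 + 7\right) - 2} = -5 + \frac{-10 - 64}{64 - 2} = -5 - \frac{74}{62} = -5 - \frac{37}{31} = - \frac{192}{31}$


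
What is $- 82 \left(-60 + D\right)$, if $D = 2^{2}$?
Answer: $4592$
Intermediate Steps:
$D = 4$
$- 82 \left(-60 + D\right) = - 82 \left(-60 + 4\right) = \left(-82\right) \left(-56\right) = 4592$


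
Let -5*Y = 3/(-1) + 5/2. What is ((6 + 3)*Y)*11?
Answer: 99/10 ≈ 9.9000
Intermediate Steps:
Y = ⅒ (Y = -(3/(-1) + 5/2)/5 = -(3*(-1) + 5*(½))/5 = -(-3 + 5/2)/5 = -⅕*(-½) = ⅒ ≈ 0.10000)
((6 + 3)*Y)*11 = ((6 + 3)*(⅒))*11 = (9*(⅒))*11 = (9/10)*11 = 99/10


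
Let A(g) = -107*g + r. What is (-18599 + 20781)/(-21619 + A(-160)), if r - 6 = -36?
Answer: -2182/4529 ≈ -0.48178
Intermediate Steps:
r = -30 (r = 6 - 36 = -30)
A(g) = -30 - 107*g (A(g) = -107*g - 30 = -30 - 107*g)
(-18599 + 20781)/(-21619 + A(-160)) = (-18599 + 20781)/(-21619 + (-30 - 107*(-160))) = 2182/(-21619 + (-30 + 17120)) = 2182/(-21619 + 17090) = 2182/(-4529) = 2182*(-1/4529) = -2182/4529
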